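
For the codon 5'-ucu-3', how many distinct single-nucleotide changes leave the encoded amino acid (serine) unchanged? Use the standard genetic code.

3

Position 1: none → 0 synonymous.
Position 2: none → 0 synonymous.
Position 3: UCC, UCA, UCG → 3 synonymous.
Total: 0 + 0 + 3 = 3.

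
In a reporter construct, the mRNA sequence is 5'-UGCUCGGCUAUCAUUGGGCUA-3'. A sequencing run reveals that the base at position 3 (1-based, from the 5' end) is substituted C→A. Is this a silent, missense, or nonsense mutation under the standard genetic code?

nonsense

Position 3 falls in codon 1: UGC → Cys.
After the substitution the codon is UGA → Stop.
The new codon is a stop codon, so this is a nonsense mutation.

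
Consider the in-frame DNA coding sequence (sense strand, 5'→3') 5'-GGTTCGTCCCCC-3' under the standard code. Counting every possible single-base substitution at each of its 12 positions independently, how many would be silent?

12

Codon 1 (GGT, Gly): 3 synonymous substitutions.
Codon 2 (TCG, Ser): 3 synonymous substitutions.
Codon 3 (TCC, Ser): 3 synonymous substitutions.
Codon 4 (CCC, Pro): 3 synonymous substitutions.
Total: 3 + 3 + 3 + 3 = 12.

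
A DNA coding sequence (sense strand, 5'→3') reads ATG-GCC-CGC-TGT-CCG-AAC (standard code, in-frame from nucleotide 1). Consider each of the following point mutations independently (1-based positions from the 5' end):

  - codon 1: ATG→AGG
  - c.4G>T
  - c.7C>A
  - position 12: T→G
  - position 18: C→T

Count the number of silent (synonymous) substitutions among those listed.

Codon 1: ATG (Met) → AGG (Arg) — missense.
Codon 2: GCC (Ala) → TCC (Ser) — missense.
Codon 3: CGC (Arg) → AGC (Ser) — missense.
Codon 4: TGT (Cys) → TGG (Trp) — missense.
Codon 6: AAC (Asn) → AAT (Asn) — synonymous.
Synonymous: 1 of 5.

1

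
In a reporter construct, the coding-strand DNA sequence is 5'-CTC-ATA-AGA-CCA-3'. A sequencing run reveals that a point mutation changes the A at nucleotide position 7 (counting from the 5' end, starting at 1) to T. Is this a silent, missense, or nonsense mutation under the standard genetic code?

Position 7 falls in codon 3: AGA → Arg.
After the substitution the codon is TGA → Stop.
The new codon is a stop codon, so this is a nonsense mutation.

nonsense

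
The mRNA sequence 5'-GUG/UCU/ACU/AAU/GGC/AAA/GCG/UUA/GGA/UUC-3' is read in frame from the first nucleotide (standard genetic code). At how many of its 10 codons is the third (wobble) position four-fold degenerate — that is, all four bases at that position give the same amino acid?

6

Codon 1 GUG (Val): third position 4-fold.
Codon 2 UCU (Ser): third position 4-fold.
Codon 3 ACU (Thr): third position 4-fold.
Codon 4 AAU (Asn): third position 2-fold.
Codon 5 GGC (Gly): third position 4-fold.
Codon 6 AAA (Lys): third position 2-fold.
Codon 7 GCG (Ala): third position 4-fold.
Codon 8 UUA (Leu): third position 2-fold.
Codon 9 GGA (Gly): third position 4-fold.
Codon 10 UUC (Phe): third position 2-fold.
Four-fold degenerate third positions: 6.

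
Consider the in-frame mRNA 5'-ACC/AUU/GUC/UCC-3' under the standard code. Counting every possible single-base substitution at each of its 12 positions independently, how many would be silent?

11

Codon 1 (ACC, Thr): 3 synonymous substitutions.
Codon 2 (AUU, Ile): 2 synonymous substitutions.
Codon 3 (GUC, Val): 3 synonymous substitutions.
Codon 4 (UCC, Ser): 3 synonymous substitutions.
Total: 3 + 2 + 3 + 3 = 11.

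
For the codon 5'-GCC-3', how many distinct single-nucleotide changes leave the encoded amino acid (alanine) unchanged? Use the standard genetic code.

3

Position 1: none → 0 synonymous.
Position 2: none → 0 synonymous.
Position 3: GCU, GCA, GCG → 3 synonymous.
Total: 0 + 0 + 3 = 3.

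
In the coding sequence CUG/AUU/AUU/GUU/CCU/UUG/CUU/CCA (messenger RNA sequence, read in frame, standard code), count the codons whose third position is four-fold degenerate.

Codon 1 CUG (Leu): third position 4-fold.
Codon 2 AUU (Ile): third position 3-fold.
Codon 3 AUU (Ile): third position 3-fold.
Codon 4 GUU (Val): third position 4-fold.
Codon 5 CCU (Pro): third position 4-fold.
Codon 6 UUG (Leu): third position 2-fold.
Codon 7 CUU (Leu): third position 4-fold.
Codon 8 CCA (Pro): third position 4-fold.
Four-fold degenerate third positions: 5.

5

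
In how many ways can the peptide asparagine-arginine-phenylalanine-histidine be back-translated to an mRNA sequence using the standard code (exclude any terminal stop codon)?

Asn: 2 codons.
Arg: 6 codons.
Phe: 2 codons.
His: 2 codons.
2 × 6 × 2 × 2 = 48.

48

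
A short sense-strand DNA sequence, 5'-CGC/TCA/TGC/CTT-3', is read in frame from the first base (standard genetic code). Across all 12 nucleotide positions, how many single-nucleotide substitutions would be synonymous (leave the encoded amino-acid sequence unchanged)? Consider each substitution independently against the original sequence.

10

Codon 1 (CGC, Arg): 3 synonymous substitutions.
Codon 2 (TCA, Ser): 3 synonymous substitutions.
Codon 3 (TGC, Cys): 1 synonymous substitution.
Codon 4 (CTT, Leu): 3 synonymous substitutions.
Total: 3 + 3 + 1 + 3 = 10.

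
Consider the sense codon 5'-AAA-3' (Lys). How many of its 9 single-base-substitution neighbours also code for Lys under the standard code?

1

Position 1: none → 0 synonymous.
Position 2: none → 0 synonymous.
Position 3: AAG → 1 synonymous.
Total: 0 + 0 + 1 = 1.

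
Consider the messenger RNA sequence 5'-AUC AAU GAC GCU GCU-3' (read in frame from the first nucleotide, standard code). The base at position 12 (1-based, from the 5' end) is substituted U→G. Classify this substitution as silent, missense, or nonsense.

Position 12 falls in codon 4: GCU → Ala.
After the substitution the codon is GCG → Ala.
Both encode Ala, so the change is synonymous.

silent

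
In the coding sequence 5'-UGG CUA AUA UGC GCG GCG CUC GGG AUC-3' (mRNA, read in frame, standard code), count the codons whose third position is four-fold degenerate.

Codon 1 UGG (Trp): third position 1-fold.
Codon 2 CUA (Leu): third position 4-fold.
Codon 3 AUA (Ile): third position 3-fold.
Codon 4 UGC (Cys): third position 2-fold.
Codon 5 GCG (Ala): third position 4-fold.
Codon 6 GCG (Ala): third position 4-fold.
Codon 7 CUC (Leu): third position 4-fold.
Codon 8 GGG (Gly): third position 4-fold.
Codon 9 AUC (Ile): third position 3-fold.
Four-fold degenerate third positions: 5.

5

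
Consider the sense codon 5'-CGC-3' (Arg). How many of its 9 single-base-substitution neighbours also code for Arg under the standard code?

3

Position 1: none → 0 synonymous.
Position 2: none → 0 synonymous.
Position 3: CGU, CGA, CGG → 3 synonymous.
Total: 0 + 0 + 3 = 3.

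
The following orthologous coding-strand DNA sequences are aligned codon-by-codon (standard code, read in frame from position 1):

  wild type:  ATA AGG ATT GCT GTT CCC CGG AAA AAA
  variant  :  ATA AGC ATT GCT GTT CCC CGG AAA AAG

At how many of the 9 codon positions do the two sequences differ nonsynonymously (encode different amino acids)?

1

Codon 1: ATA Ile / ATA Ile — identical.
Codon 2: AGG Arg / AGC Ser — nonsynonymous.
Codon 3: ATT Ile / ATT Ile — identical.
Codon 4: GCT Ala / GCT Ala — identical.
Codon 5: GTT Val / GTT Val — identical.
Codon 6: CCC Pro / CCC Pro — identical.
Codon 7: CGG Arg / CGG Arg — identical.
Codon 8: AAA Lys / AAA Lys — identical.
Codon 9: AAA Lys / AAG Lys — synonymous.
Nonsynonymous differences: 1.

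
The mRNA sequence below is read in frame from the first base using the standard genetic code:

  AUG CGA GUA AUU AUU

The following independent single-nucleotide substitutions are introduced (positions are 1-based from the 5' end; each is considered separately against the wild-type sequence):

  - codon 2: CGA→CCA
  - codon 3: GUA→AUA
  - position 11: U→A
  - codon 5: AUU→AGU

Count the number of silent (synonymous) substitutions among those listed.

Codon 2: CGA (Arg) → CCA (Pro) — missense.
Codon 3: GUA (Val) → AUA (Ile) — missense.
Codon 4: AUU (Ile) → AAU (Asn) — missense.
Codon 5: AUU (Ile) → AGU (Ser) — missense.
Synonymous: 0 of 4.

0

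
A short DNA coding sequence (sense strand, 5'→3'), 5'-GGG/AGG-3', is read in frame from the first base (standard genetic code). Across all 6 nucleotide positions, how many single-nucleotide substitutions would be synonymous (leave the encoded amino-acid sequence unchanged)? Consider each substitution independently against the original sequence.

5

Codon 1 (GGG, Gly): 3 synonymous substitutions.
Codon 2 (AGG, Arg): 2 synonymous substitutions.
Total: 3 + 2 = 5.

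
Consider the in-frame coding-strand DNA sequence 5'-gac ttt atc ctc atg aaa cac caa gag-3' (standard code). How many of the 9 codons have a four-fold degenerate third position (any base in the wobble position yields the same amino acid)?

Codon 1 GAC (Asp): third position 2-fold.
Codon 2 TTT (Phe): third position 2-fold.
Codon 3 ATC (Ile): third position 3-fold.
Codon 4 CTC (Leu): third position 4-fold.
Codon 5 ATG (Met): third position 1-fold.
Codon 6 AAA (Lys): third position 2-fold.
Codon 7 CAC (His): third position 2-fold.
Codon 8 CAA (Gln): third position 2-fold.
Codon 9 GAG (Glu): third position 2-fold.
Four-fold degenerate third positions: 1.

1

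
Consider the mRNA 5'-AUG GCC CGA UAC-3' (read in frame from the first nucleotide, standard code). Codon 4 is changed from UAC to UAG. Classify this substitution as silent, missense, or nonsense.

nonsense

Position 12 falls in codon 4: UAC → Tyr.
After the substitution the codon is UAG → Stop.
The new codon is a stop codon, so this is a nonsense mutation.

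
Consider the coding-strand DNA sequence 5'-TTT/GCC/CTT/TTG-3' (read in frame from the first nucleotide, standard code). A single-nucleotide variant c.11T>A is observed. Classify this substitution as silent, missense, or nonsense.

Position 11 falls in codon 4: TTG → Leu.
After the substitution the codon is TAG → Stop.
The new codon is a stop codon, so this is a nonsense mutation.

nonsense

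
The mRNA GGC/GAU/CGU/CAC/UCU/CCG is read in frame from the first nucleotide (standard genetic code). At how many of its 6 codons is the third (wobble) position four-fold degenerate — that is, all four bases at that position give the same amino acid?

4

Codon 1 GGC (Gly): third position 4-fold.
Codon 2 GAU (Asp): third position 2-fold.
Codon 3 CGU (Arg): third position 4-fold.
Codon 4 CAC (His): third position 2-fold.
Codon 5 UCU (Ser): third position 4-fold.
Codon 6 CCG (Pro): third position 4-fold.
Four-fold degenerate third positions: 4.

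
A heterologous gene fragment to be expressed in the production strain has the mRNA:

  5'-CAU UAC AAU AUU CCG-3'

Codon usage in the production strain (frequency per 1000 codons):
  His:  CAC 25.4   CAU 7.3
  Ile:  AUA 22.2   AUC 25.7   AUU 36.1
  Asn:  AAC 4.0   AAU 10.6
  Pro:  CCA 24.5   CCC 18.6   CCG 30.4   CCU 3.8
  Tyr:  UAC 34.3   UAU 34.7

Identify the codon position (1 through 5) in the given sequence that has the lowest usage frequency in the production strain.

Codon 1 CAU (His): 7.3 per 1000.
Codon 2 UAC (Tyr): 34.3 per 1000.
Codon 3 AAU (Asn): 10.6 per 1000.
Codon 4 AUU (Ile): 36.1 per 1000.
Codon 5 CCG (Pro): 30.4 per 1000.
Lowest frequency is 7.3 at codon 1.

1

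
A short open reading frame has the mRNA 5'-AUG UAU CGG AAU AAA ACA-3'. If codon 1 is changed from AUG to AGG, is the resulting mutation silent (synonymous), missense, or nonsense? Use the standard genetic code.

missense

Position 2 falls in codon 1: AUG → Met.
After the substitution the codon is AGG → Arg.
Met ≠ Arg, so this is a missense mutation.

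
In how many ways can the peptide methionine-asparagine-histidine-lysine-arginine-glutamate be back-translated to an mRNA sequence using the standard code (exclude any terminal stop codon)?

Met: 1 codon.
Asn: 2 codons.
His: 2 codons.
Lys: 2 codons.
Arg: 6 codons.
Glu: 2 codons.
1 × 2 × 2 × 2 × 6 × 2 = 96.

96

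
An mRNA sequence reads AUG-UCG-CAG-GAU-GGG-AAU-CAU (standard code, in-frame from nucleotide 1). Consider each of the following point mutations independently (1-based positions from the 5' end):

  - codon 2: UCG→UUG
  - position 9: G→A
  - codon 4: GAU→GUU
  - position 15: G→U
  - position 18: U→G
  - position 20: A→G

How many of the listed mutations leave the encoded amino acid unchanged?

Codon 2: UCG (Ser) → UUG (Leu) — missense.
Codon 3: CAG (Gln) → CAA (Gln) — synonymous.
Codon 4: GAU (Asp) → GUU (Val) — missense.
Codon 5: GGG (Gly) → GGU (Gly) — synonymous.
Codon 6: AAU (Asn) → AAG (Lys) — missense.
Codon 7: CAU (His) → CGU (Arg) — missense.
Synonymous: 2 of 6.

2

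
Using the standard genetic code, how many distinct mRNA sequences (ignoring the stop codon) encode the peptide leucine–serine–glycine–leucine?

864

Leu: 6 codons.
Ser: 6 codons.
Gly: 4 codons.
Leu: 6 codons.
6 × 6 × 4 × 6 = 864.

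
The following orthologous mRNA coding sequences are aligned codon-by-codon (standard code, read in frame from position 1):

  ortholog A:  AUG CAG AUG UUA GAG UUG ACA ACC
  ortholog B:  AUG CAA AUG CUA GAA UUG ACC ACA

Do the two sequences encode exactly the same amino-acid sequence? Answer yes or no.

yes

Codon 1: AUG Met / AUG Met — identical.
Codon 2: CAG Gln / CAA Gln — synonymous.
Codon 3: AUG Met / AUG Met — identical.
Codon 4: UUA Leu / CUA Leu — synonymous.
Codon 5: GAG Glu / GAA Glu — synonymous.
Codon 6: UUG Leu / UUG Leu — identical.
Codon 7: ACA Thr / ACC Thr — synonymous.
Codon 8: ACC Thr / ACA Thr — synonymous.
Nonsynonymous differences: 0 → same protein.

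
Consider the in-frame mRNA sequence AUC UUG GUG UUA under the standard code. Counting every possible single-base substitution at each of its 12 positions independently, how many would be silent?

Codon 1 (AUC, Ile): 2 synonymous substitutions.
Codon 2 (UUG, Leu): 2 synonymous substitutions.
Codon 3 (GUG, Val): 3 synonymous substitutions.
Codon 4 (UUA, Leu): 2 synonymous substitutions.
Total: 2 + 2 + 3 + 2 = 9.

9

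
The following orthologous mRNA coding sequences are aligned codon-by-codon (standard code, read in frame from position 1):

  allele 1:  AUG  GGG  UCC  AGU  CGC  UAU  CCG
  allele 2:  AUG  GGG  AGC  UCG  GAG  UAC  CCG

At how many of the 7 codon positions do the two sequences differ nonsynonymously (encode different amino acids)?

1

Codon 1: AUG Met / AUG Met — identical.
Codon 2: GGG Gly / GGG Gly — identical.
Codon 3: UCC Ser / AGC Ser — synonymous.
Codon 4: AGU Ser / UCG Ser — synonymous.
Codon 5: CGC Arg / GAG Glu — nonsynonymous.
Codon 6: UAU Tyr / UAC Tyr — synonymous.
Codon 7: CCG Pro / CCG Pro — identical.
Nonsynonymous differences: 1.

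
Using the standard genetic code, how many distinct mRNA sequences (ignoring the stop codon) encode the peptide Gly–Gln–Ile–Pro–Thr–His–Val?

3072

Gly: 4 codons.
Gln: 2 codons.
Ile: 3 codons.
Pro: 4 codons.
Thr: 4 codons.
His: 2 codons.
Val: 4 codons.
4 × 2 × 3 × 4 × 4 × 2 × 4 = 3072.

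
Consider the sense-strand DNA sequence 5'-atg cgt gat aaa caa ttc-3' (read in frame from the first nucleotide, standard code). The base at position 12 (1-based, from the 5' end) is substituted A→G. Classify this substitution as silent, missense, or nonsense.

silent

Position 12 falls in codon 4: AAA → Lys.
After the substitution the codon is AAG → Lys.
Both encode Lys, so the change is synonymous.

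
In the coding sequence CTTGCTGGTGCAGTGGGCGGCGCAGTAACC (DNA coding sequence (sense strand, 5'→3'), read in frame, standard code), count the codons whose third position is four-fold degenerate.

Codon 1 CTT (Leu): third position 4-fold.
Codon 2 GCT (Ala): third position 4-fold.
Codon 3 GGT (Gly): third position 4-fold.
Codon 4 GCA (Ala): third position 4-fold.
Codon 5 GTG (Val): third position 4-fold.
Codon 6 GGC (Gly): third position 4-fold.
Codon 7 GGC (Gly): third position 4-fold.
Codon 8 GCA (Ala): third position 4-fold.
Codon 9 GTA (Val): third position 4-fold.
Codon 10 ACC (Thr): third position 4-fold.
Four-fold degenerate third positions: 10.

10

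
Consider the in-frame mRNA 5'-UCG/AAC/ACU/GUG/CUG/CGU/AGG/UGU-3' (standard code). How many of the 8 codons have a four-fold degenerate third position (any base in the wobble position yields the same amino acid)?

Codon 1 UCG (Ser): third position 4-fold.
Codon 2 AAC (Asn): third position 2-fold.
Codon 3 ACU (Thr): third position 4-fold.
Codon 4 GUG (Val): third position 4-fold.
Codon 5 CUG (Leu): third position 4-fold.
Codon 6 CGU (Arg): third position 4-fold.
Codon 7 AGG (Arg): third position 2-fold.
Codon 8 UGU (Cys): third position 2-fold.
Four-fold degenerate third positions: 5.

5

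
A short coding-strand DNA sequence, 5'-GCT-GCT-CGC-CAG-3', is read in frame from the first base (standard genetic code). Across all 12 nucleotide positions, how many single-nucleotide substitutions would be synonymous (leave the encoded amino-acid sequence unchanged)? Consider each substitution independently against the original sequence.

Codon 1 (GCT, Ala): 3 synonymous substitutions.
Codon 2 (GCT, Ala): 3 synonymous substitutions.
Codon 3 (CGC, Arg): 3 synonymous substitutions.
Codon 4 (CAG, Gln): 1 synonymous substitution.
Total: 3 + 3 + 3 + 1 = 10.

10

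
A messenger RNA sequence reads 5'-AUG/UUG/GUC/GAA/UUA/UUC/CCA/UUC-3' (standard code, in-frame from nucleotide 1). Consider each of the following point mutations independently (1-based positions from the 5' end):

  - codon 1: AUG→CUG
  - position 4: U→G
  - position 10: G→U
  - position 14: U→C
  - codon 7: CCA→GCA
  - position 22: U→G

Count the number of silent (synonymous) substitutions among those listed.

0

Codon 1: AUG (Met) → CUG (Leu) — missense.
Codon 2: UUG (Leu) → GUG (Val) — missense.
Codon 4: GAA (Glu) → UAA (Stop) — nonsense.
Codon 5: UUA (Leu) → UCA (Ser) — missense.
Codon 7: CCA (Pro) → GCA (Ala) — missense.
Codon 8: UUC (Phe) → GUC (Val) — missense.
Synonymous: 0 of 6.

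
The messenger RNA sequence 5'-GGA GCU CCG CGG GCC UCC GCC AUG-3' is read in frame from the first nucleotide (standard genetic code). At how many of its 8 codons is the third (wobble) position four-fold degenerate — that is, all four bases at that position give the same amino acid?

Codon 1 GGA (Gly): third position 4-fold.
Codon 2 GCU (Ala): third position 4-fold.
Codon 3 CCG (Pro): third position 4-fold.
Codon 4 CGG (Arg): third position 4-fold.
Codon 5 GCC (Ala): third position 4-fold.
Codon 6 UCC (Ser): third position 4-fold.
Codon 7 GCC (Ala): third position 4-fold.
Codon 8 AUG (Met): third position 1-fold.
Four-fold degenerate third positions: 7.

7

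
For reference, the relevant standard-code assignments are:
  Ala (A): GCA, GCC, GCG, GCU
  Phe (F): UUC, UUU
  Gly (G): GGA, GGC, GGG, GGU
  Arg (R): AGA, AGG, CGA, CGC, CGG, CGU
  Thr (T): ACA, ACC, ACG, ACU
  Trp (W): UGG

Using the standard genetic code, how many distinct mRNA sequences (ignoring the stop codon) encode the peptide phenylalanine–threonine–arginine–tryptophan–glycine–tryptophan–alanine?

768

Phe: 2 codons.
Thr: 4 codons.
Arg: 6 codons.
Trp: 1 codon.
Gly: 4 codons.
Trp: 1 codon.
Ala: 4 codons.
2 × 4 × 6 × 1 × 4 × 1 × 4 = 768.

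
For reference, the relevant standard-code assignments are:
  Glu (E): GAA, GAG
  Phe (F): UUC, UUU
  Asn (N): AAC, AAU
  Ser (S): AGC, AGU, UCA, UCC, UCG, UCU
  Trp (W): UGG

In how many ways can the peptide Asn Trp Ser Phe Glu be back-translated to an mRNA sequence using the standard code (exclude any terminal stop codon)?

48

Asn: 2 codons.
Trp: 1 codon.
Ser: 6 codons.
Phe: 2 codons.
Glu: 2 codons.
2 × 1 × 6 × 2 × 2 = 48.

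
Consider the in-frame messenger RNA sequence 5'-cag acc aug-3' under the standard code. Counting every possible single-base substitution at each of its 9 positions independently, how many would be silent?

Codon 1 (CAG, Gln): 1 synonymous substitution.
Codon 2 (ACC, Thr): 3 synonymous substitutions.
Codon 3 (AUG, Met): 0 synonymous substitutions.
Total: 1 + 3 + 0 = 4.

4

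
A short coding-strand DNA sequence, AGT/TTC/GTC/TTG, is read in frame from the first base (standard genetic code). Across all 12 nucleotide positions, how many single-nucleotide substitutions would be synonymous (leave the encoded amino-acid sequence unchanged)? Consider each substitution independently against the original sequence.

Codon 1 (AGT, Ser): 1 synonymous substitution.
Codon 2 (TTC, Phe): 1 synonymous substitution.
Codon 3 (GTC, Val): 3 synonymous substitutions.
Codon 4 (TTG, Leu): 2 synonymous substitutions.
Total: 1 + 1 + 3 + 2 = 7.

7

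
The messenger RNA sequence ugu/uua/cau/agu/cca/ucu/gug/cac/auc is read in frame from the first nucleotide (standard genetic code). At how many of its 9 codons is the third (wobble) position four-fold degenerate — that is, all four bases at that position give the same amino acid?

Codon 1 UGU (Cys): third position 2-fold.
Codon 2 UUA (Leu): third position 2-fold.
Codon 3 CAU (His): third position 2-fold.
Codon 4 AGU (Ser): third position 2-fold.
Codon 5 CCA (Pro): third position 4-fold.
Codon 6 UCU (Ser): third position 4-fold.
Codon 7 GUG (Val): third position 4-fold.
Codon 8 CAC (His): third position 2-fold.
Codon 9 AUC (Ile): third position 3-fold.
Four-fold degenerate third positions: 3.

3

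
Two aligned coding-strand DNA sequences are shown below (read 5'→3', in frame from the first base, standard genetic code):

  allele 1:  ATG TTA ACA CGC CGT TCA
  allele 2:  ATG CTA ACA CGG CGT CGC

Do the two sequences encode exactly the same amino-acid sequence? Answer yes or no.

no

Codon 1: ATG Met / ATG Met — identical.
Codon 2: TTA Leu / CTA Leu — synonymous.
Codon 3: ACA Thr / ACA Thr — identical.
Codon 4: CGC Arg / CGG Arg — synonymous.
Codon 5: CGT Arg / CGT Arg — identical.
Codon 6: TCA Ser / CGC Arg — nonsynonymous.
Nonsynonymous differences: 1 → different protein.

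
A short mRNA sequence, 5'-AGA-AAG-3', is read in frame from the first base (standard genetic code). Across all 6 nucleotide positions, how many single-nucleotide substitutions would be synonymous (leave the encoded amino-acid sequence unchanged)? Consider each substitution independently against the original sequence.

Codon 1 (AGA, Arg): 2 synonymous substitutions.
Codon 2 (AAG, Lys): 1 synonymous substitution.
Total: 2 + 1 = 3.

3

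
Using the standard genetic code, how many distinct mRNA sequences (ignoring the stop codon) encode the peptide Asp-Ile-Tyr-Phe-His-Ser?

Asp: 2 codons.
Ile: 3 codons.
Tyr: 2 codons.
Phe: 2 codons.
His: 2 codons.
Ser: 6 codons.
2 × 3 × 2 × 2 × 2 × 6 = 288.

288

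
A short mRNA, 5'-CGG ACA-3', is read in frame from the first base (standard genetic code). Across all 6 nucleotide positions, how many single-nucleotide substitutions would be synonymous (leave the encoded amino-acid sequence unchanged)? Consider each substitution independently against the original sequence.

Codon 1 (CGG, Arg): 4 synonymous substitutions.
Codon 2 (ACA, Thr): 3 synonymous substitutions.
Total: 4 + 3 = 7.

7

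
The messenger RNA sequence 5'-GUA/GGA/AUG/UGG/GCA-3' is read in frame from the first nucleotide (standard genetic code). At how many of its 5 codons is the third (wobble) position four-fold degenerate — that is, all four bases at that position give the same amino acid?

3

Codon 1 GUA (Val): third position 4-fold.
Codon 2 GGA (Gly): third position 4-fold.
Codon 3 AUG (Met): third position 1-fold.
Codon 4 UGG (Trp): third position 1-fold.
Codon 5 GCA (Ala): third position 4-fold.
Four-fold degenerate third positions: 3.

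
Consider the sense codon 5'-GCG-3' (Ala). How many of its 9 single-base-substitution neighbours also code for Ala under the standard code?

3

Position 1: none → 0 synonymous.
Position 2: none → 0 synonymous.
Position 3: GCU, GCC, GCA → 3 synonymous.
Total: 0 + 0 + 3 = 3.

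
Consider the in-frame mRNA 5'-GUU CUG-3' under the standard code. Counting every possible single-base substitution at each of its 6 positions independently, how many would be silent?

7

Codon 1 (GUU, Val): 3 synonymous substitutions.
Codon 2 (CUG, Leu): 4 synonymous substitutions.
Total: 3 + 4 = 7.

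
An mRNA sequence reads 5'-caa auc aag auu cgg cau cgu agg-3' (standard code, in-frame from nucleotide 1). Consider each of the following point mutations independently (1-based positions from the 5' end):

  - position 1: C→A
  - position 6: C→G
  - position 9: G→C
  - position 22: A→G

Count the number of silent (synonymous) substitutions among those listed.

0

Codon 1: CAA (Gln) → AAA (Lys) — missense.
Codon 2: AUC (Ile) → AUG (Met) — missense.
Codon 3: AAG (Lys) → AAC (Asn) — missense.
Codon 8: AGG (Arg) → GGG (Gly) — missense.
Synonymous: 0 of 4.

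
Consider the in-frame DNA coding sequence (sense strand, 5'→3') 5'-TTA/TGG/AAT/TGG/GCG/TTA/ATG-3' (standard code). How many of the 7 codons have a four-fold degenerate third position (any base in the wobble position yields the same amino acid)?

Codon 1 TTA (Leu): third position 2-fold.
Codon 2 TGG (Trp): third position 1-fold.
Codon 3 AAT (Asn): third position 2-fold.
Codon 4 TGG (Trp): third position 1-fold.
Codon 5 GCG (Ala): third position 4-fold.
Codon 6 TTA (Leu): third position 2-fold.
Codon 7 ATG (Met): third position 1-fold.
Four-fold degenerate third positions: 1.

1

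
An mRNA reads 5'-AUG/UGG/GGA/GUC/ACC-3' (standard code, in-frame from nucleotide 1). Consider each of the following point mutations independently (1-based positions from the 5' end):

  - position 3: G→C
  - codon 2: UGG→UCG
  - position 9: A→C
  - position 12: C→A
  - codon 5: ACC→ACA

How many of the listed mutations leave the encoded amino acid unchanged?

Codon 1: AUG (Met) → AUC (Ile) — missense.
Codon 2: UGG (Trp) → UCG (Ser) — missense.
Codon 3: GGA (Gly) → GGC (Gly) — synonymous.
Codon 4: GUC (Val) → GUA (Val) — synonymous.
Codon 5: ACC (Thr) → ACA (Thr) — synonymous.
Synonymous: 3 of 5.

3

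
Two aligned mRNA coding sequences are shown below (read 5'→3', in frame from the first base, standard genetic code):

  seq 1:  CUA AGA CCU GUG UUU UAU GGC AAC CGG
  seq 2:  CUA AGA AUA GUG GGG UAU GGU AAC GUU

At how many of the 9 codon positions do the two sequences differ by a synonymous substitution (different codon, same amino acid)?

Codon 1: CUA Leu / CUA Leu — identical.
Codon 2: AGA Arg / AGA Arg — identical.
Codon 3: CCU Pro / AUA Ile — nonsynonymous.
Codon 4: GUG Val / GUG Val — identical.
Codon 5: UUU Phe / GGG Gly — nonsynonymous.
Codon 6: UAU Tyr / UAU Tyr — identical.
Codon 7: GGC Gly / GGU Gly — synonymous.
Codon 8: AAC Asn / AAC Asn — identical.
Codon 9: CGG Arg / GUU Val — nonsynonymous.
Synonymous differences: 1.

1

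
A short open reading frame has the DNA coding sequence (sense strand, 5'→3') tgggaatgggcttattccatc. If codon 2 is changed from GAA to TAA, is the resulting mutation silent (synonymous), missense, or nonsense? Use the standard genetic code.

Position 4 falls in codon 2: GAA → Glu.
After the substitution the codon is TAA → Stop.
The new codon is a stop codon, so this is a nonsense mutation.

nonsense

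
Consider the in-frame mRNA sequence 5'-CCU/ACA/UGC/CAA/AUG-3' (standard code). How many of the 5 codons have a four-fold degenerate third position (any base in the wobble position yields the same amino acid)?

Codon 1 CCU (Pro): third position 4-fold.
Codon 2 ACA (Thr): third position 4-fold.
Codon 3 UGC (Cys): third position 2-fold.
Codon 4 CAA (Gln): third position 2-fold.
Codon 5 AUG (Met): third position 1-fold.
Four-fold degenerate third positions: 2.

2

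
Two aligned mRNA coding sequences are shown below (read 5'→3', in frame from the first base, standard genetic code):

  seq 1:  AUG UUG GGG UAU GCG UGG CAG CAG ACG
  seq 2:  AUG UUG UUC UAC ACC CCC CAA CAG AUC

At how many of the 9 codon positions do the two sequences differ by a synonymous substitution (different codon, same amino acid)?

2

Codon 1: AUG Met / AUG Met — identical.
Codon 2: UUG Leu / UUG Leu — identical.
Codon 3: GGG Gly / UUC Phe — nonsynonymous.
Codon 4: UAU Tyr / UAC Tyr — synonymous.
Codon 5: GCG Ala / ACC Thr — nonsynonymous.
Codon 6: UGG Trp / CCC Pro — nonsynonymous.
Codon 7: CAG Gln / CAA Gln — synonymous.
Codon 8: CAG Gln / CAG Gln — identical.
Codon 9: ACG Thr / AUC Ile — nonsynonymous.
Synonymous differences: 2.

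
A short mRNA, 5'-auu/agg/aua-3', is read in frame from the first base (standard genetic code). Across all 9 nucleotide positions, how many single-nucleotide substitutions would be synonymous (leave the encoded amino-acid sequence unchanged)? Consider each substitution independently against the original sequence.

Codon 1 (AUU, Ile): 2 synonymous substitutions.
Codon 2 (AGG, Arg): 2 synonymous substitutions.
Codon 3 (AUA, Ile): 2 synonymous substitutions.
Total: 2 + 2 + 2 = 6.

6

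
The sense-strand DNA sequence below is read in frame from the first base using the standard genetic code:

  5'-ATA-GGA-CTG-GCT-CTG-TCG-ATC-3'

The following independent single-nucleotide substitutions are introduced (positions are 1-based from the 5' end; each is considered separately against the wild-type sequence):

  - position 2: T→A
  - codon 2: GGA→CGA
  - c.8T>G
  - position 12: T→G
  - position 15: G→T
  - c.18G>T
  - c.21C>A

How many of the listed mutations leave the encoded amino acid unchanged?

Codon 1: ATA (Ile) → AAA (Lys) — missense.
Codon 2: GGA (Gly) → CGA (Arg) — missense.
Codon 3: CTG (Leu) → CGG (Arg) — missense.
Codon 4: GCT (Ala) → GCG (Ala) — synonymous.
Codon 5: CTG (Leu) → CTT (Leu) — synonymous.
Codon 6: TCG (Ser) → TCT (Ser) — synonymous.
Codon 7: ATC (Ile) → ATA (Ile) — synonymous.
Synonymous: 4 of 7.

4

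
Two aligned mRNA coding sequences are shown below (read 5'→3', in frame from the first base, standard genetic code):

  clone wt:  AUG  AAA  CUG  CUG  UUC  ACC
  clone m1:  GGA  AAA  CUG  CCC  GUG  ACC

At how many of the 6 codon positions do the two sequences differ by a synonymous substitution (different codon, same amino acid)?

0

Codon 1: AUG Met / GGA Gly — nonsynonymous.
Codon 2: AAA Lys / AAA Lys — identical.
Codon 3: CUG Leu / CUG Leu — identical.
Codon 4: CUG Leu / CCC Pro — nonsynonymous.
Codon 5: UUC Phe / GUG Val — nonsynonymous.
Codon 6: ACC Thr / ACC Thr — identical.
Synonymous differences: 0.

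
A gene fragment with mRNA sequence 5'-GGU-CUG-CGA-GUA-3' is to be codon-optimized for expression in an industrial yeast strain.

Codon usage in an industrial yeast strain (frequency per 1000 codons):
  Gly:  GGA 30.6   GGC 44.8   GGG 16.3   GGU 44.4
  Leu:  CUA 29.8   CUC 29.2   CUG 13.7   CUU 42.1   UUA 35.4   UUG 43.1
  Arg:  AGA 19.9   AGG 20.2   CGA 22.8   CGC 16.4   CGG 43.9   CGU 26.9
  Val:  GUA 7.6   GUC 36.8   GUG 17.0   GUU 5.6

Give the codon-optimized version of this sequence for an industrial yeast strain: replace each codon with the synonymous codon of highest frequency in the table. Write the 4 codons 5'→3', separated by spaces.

Codon 1 (Gly): best is GGC at 44.8.
Codon 2 (Leu): best is UUG at 43.1.
Codon 3 (Arg): best is CGG at 43.9.
Codon 4 (Val): best is GUC at 36.8.

GGC UUG CGG GUC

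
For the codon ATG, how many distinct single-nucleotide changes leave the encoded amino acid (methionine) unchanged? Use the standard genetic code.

Position 1: none → 0 synonymous.
Position 2: none → 0 synonymous.
Position 3: none → 0 synonymous.
Total: 0 + 0 + 0 = 0.

0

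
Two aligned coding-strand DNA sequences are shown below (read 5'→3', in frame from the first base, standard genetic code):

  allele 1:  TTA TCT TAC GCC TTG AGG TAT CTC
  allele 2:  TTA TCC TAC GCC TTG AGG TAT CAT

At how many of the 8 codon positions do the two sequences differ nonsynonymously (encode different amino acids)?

Codon 1: TTA Leu / TTA Leu — identical.
Codon 2: TCT Ser / TCC Ser — synonymous.
Codon 3: TAC Tyr / TAC Tyr — identical.
Codon 4: GCC Ala / GCC Ala — identical.
Codon 5: TTG Leu / TTG Leu — identical.
Codon 6: AGG Arg / AGG Arg — identical.
Codon 7: TAT Tyr / TAT Tyr — identical.
Codon 8: CTC Leu / CAT His — nonsynonymous.
Nonsynonymous differences: 1.

1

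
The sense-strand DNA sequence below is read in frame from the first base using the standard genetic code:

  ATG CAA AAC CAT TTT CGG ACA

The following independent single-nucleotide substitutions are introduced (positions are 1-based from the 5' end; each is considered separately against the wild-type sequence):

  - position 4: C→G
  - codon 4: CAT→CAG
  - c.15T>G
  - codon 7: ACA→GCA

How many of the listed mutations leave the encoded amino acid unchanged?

Codon 2: CAA (Gln) → GAA (Glu) — missense.
Codon 4: CAT (His) → CAG (Gln) — missense.
Codon 5: TTT (Phe) → TTG (Leu) — missense.
Codon 7: ACA (Thr) → GCA (Ala) — missense.
Synonymous: 0 of 4.

0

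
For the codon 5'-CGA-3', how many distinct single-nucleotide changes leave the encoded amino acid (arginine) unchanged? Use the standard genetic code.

4

Position 1: AGA → 1 synonymous.
Position 2: none → 0 synonymous.
Position 3: CGT, CGC, CGG → 3 synonymous.
Total: 1 + 0 + 3 = 4.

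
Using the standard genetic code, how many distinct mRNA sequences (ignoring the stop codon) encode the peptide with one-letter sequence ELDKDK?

192

Glu: 2 codons.
Leu: 6 codons.
Asp: 2 codons.
Lys: 2 codons.
Asp: 2 codons.
Lys: 2 codons.
2 × 6 × 2 × 2 × 2 × 2 = 192.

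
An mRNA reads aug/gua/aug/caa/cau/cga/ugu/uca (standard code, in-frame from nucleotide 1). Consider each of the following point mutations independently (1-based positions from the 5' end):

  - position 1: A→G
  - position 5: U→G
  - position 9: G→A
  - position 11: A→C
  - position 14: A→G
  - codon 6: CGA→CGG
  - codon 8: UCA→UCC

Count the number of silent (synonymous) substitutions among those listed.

2

Codon 1: AUG (Met) → GUG (Val) — missense.
Codon 2: GUA (Val) → GGA (Gly) — missense.
Codon 3: AUG (Met) → AUA (Ile) — missense.
Codon 4: CAA (Gln) → CCA (Pro) — missense.
Codon 5: CAU (His) → CGU (Arg) — missense.
Codon 6: CGA (Arg) → CGG (Arg) — synonymous.
Codon 8: UCA (Ser) → UCC (Ser) — synonymous.
Synonymous: 2 of 7.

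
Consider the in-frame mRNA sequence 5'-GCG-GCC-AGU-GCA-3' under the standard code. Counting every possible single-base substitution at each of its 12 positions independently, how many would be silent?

10

Codon 1 (GCG, Ala): 3 synonymous substitutions.
Codon 2 (GCC, Ala): 3 synonymous substitutions.
Codon 3 (AGU, Ser): 1 synonymous substitution.
Codon 4 (GCA, Ala): 3 synonymous substitutions.
Total: 3 + 3 + 1 + 3 = 10.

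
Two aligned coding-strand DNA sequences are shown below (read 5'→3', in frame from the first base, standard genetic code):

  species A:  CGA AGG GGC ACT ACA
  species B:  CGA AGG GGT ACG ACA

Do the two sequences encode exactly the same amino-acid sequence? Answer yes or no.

Codon 1: CGA Arg / CGA Arg — identical.
Codon 2: AGG Arg / AGG Arg — identical.
Codon 3: GGC Gly / GGT Gly — synonymous.
Codon 4: ACT Thr / ACG Thr — synonymous.
Codon 5: ACA Thr / ACA Thr — identical.
Nonsynonymous differences: 0 → same protein.

yes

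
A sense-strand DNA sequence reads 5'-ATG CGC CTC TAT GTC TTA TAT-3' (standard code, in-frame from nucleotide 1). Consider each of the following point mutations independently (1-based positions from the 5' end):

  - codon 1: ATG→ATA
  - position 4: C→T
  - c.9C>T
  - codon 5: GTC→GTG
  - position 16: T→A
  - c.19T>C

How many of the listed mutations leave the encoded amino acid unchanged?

Codon 1: ATG (Met) → ATA (Ile) — missense.
Codon 2: CGC (Arg) → TGC (Cys) — missense.
Codon 3: CTC (Leu) → CTT (Leu) — synonymous.
Codon 5: GTC (Val) → GTG (Val) — synonymous.
Codon 6: TTA (Leu) → ATA (Ile) — missense.
Codon 7: TAT (Tyr) → CAT (His) — missense.
Synonymous: 2 of 6.

2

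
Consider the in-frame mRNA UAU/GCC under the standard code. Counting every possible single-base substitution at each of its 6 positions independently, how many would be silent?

Codon 1 (UAU, Tyr): 1 synonymous substitution.
Codon 2 (GCC, Ala): 3 synonymous substitutions.
Total: 1 + 3 = 4.

4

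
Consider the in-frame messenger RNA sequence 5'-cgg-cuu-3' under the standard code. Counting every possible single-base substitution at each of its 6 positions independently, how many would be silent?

7

Codon 1 (CGG, Arg): 4 synonymous substitutions.
Codon 2 (CUU, Leu): 3 synonymous substitutions.
Total: 4 + 3 = 7.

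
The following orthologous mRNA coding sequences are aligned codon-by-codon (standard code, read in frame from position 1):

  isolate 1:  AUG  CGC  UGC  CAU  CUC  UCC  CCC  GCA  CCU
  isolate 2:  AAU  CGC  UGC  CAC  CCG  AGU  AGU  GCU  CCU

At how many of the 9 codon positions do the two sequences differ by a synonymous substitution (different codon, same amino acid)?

Codon 1: AUG Met / AAU Asn — nonsynonymous.
Codon 2: CGC Arg / CGC Arg — identical.
Codon 3: UGC Cys / UGC Cys — identical.
Codon 4: CAU His / CAC His — synonymous.
Codon 5: CUC Leu / CCG Pro — nonsynonymous.
Codon 6: UCC Ser / AGU Ser — synonymous.
Codon 7: CCC Pro / AGU Ser — nonsynonymous.
Codon 8: GCA Ala / GCU Ala — synonymous.
Codon 9: CCU Pro / CCU Pro — identical.
Synonymous differences: 3.

3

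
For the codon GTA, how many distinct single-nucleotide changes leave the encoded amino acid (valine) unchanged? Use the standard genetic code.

Position 1: none → 0 synonymous.
Position 2: none → 0 synonymous.
Position 3: GTT, GTC, GTG → 3 synonymous.
Total: 0 + 0 + 3 = 3.

3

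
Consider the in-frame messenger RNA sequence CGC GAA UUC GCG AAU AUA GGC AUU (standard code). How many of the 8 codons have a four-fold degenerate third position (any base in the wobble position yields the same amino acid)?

Codon 1 CGC (Arg): third position 4-fold.
Codon 2 GAA (Glu): third position 2-fold.
Codon 3 UUC (Phe): third position 2-fold.
Codon 4 GCG (Ala): third position 4-fold.
Codon 5 AAU (Asn): third position 2-fold.
Codon 6 AUA (Ile): third position 3-fold.
Codon 7 GGC (Gly): third position 4-fold.
Codon 8 AUU (Ile): third position 3-fold.
Four-fold degenerate third positions: 3.

3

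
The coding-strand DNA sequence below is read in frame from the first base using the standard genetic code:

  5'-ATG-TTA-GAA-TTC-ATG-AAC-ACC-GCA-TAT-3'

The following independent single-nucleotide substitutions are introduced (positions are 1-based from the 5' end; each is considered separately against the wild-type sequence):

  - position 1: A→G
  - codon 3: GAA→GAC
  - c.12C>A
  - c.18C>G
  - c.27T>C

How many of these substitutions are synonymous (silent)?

1

Codon 1: ATG (Met) → GTG (Val) — missense.
Codon 3: GAA (Glu) → GAC (Asp) — missense.
Codon 4: TTC (Phe) → TTA (Leu) — missense.
Codon 6: AAC (Asn) → AAG (Lys) — missense.
Codon 9: TAT (Tyr) → TAC (Tyr) — synonymous.
Synonymous: 1 of 5.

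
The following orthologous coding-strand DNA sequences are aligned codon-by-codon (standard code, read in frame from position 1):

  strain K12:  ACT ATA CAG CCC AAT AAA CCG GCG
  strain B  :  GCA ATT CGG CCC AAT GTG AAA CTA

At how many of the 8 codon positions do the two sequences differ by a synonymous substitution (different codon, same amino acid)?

1

Codon 1: ACT Thr / GCA Ala — nonsynonymous.
Codon 2: ATA Ile / ATT Ile — synonymous.
Codon 3: CAG Gln / CGG Arg — nonsynonymous.
Codon 4: CCC Pro / CCC Pro — identical.
Codon 5: AAT Asn / AAT Asn — identical.
Codon 6: AAA Lys / GTG Val — nonsynonymous.
Codon 7: CCG Pro / AAA Lys — nonsynonymous.
Codon 8: GCG Ala / CTA Leu — nonsynonymous.
Synonymous differences: 1.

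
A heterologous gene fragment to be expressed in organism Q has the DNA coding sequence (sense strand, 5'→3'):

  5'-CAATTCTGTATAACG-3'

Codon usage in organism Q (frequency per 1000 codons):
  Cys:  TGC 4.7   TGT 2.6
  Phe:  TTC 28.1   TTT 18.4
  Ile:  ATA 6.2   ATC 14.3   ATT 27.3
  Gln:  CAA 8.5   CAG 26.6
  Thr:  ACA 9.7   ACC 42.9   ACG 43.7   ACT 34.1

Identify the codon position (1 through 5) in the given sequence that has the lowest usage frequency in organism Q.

Codon 1 CAA (Gln): 8.5 per 1000.
Codon 2 TTC (Phe): 28.1 per 1000.
Codon 3 TGT (Cys): 2.6 per 1000.
Codon 4 ATA (Ile): 6.2 per 1000.
Codon 5 ACG (Thr): 43.7 per 1000.
Lowest frequency is 2.6 at codon 3.

3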